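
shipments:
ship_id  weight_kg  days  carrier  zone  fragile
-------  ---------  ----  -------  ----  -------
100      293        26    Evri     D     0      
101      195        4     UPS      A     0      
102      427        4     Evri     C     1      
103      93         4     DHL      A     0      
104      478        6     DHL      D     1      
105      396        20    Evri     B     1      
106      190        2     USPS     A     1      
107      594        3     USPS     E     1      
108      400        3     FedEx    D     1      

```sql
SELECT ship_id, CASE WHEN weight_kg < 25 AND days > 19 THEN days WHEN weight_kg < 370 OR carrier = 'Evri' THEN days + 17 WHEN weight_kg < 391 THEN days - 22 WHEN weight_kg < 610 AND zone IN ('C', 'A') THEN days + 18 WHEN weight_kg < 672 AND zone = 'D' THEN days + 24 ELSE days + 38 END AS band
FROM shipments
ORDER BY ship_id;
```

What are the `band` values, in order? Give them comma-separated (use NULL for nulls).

43, 21, 21, 21, 30, 37, 19, 41, 27

ship_id=100: weight_kg < 370 OR carrier = 'Evri' → 43
ship_id=101: weight_kg < 370 OR carrier = 'Evri' → 21
ship_id=102: weight_kg < 370 OR carrier = 'Evri' → 21
ship_id=103: weight_kg < 370 OR carrier = 'Evri' → 21
ship_id=104: weight_kg < 672 AND zone = 'D' → 30
ship_id=105: weight_kg < 370 OR carrier = 'Evri' → 37
ship_id=106: weight_kg < 370 OR carrier = 'Evri' → 19
ship_id=107: ELSE → 41
ship_id=108: weight_kg < 672 AND zone = 'D' → 27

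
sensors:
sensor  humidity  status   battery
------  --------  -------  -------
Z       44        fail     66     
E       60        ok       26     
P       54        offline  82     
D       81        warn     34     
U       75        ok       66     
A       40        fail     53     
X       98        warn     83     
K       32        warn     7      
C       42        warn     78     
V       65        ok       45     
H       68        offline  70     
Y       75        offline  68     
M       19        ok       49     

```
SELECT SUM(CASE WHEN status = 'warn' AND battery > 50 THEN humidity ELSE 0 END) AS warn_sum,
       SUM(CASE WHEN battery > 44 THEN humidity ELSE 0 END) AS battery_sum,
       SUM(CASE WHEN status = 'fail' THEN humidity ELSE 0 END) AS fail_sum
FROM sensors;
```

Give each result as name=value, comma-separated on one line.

[warn_sum: status = 'warn' AND battery > 50]
sensor=Z: ✗
sensor=E: ✗
sensor=P: ✗
sensor=D: ✗
sensor=U: ✗
sensor=A: ✗
sensor=X: ✓ → 98
sensor=K: ✗
sensor=C: ✓ → 42
sensor=V: ✗
sensor=H: ✗
sensor=Y: ✗
sensor=M: ✗
warn_sum = 98 + 42 = 140
—
[battery_sum: battery > 44]
sensor=Z: ✓ → 44
sensor=E: ✗
sensor=P: ✓ → 54
sensor=D: ✗
sensor=U: ✓ → 75
sensor=A: ✓ → 40
sensor=X: ✓ → 98
sensor=K: ✗
sensor=C: ✓ → 42
sensor=V: ✓ → 65
sensor=H: ✓ → 68
sensor=Y: ✓ → 75
sensor=M: ✓ → 19
battery_sum = 44 + 54 + 75 + 40 + 98 + 42 + 65 + 68 + 75 + 19 = 580
—
[fail_sum: status = 'fail']
sensor=Z: ✓ → 44
sensor=E: ✗
sensor=P: ✗
sensor=D: ✗
sensor=U: ✗
sensor=A: ✓ → 40
sensor=X: ✗
sensor=K: ✗
sensor=C: ✗
sensor=V: ✗
sensor=H: ✗
sensor=Y: ✗
sensor=M: ✗
fail_sum = 44 + 40 = 84

warn_sum=140, battery_sum=580, fail_sum=84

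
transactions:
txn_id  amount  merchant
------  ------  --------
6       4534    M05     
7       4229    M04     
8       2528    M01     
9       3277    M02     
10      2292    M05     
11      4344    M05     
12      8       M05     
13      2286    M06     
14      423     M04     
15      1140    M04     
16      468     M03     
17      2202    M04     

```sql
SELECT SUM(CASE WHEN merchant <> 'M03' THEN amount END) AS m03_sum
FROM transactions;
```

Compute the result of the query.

27263

txn_id=6: ✓ → 4534
txn_id=7: ✓ → 4229
txn_id=8: ✓ → 2528
txn_id=9: ✓ → 3277
txn_id=10: ✓ → 2292
txn_id=11: ✓ → 4344
txn_id=12: ✓ → 8
txn_id=13: ✓ → 2286
txn_id=14: ✓ → 423
txn_id=15: ✓ → 1140
txn_id=16: ✗
txn_id=17: ✓ → 2202
m03_sum = 4534 + 4229 + 2528 + 3277 + 2292 + 4344 + 8 + 2286 + 423 + 1140 + 2202 = 27263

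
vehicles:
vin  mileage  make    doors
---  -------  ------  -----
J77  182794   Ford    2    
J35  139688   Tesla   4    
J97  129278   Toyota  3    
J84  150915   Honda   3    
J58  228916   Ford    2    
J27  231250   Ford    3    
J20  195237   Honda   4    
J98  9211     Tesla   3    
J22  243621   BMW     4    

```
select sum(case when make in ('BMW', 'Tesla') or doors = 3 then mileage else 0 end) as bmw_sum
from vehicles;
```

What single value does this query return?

903963

vin=J77: ✗
vin=J35: ✓ → 139688
vin=J97: ✓ → 129278
vin=J84: ✓ → 150915
vin=J58: ✗
vin=J27: ✓ → 231250
vin=J20: ✗
vin=J98: ✓ → 9211
vin=J22: ✓ → 243621
bmw_sum = 139688 + 129278 + 150915 + 231250 + 9211 + 243621 = 903963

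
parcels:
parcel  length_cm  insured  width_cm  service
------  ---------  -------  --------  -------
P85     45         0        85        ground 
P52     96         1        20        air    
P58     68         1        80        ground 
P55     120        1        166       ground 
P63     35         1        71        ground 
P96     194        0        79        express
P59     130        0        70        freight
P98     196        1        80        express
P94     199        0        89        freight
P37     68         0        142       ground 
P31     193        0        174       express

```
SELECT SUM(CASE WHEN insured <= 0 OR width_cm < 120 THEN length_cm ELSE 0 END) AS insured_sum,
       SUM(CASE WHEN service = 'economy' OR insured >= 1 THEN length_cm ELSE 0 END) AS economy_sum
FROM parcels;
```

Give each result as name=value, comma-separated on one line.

insured_sum=1224, economy_sum=515

[insured_sum: insured <= 0 OR width_cm < 120]
parcel=P85: ✓ → 45
parcel=P52: ✓ → 96
parcel=P58: ✓ → 68
parcel=P55: ✗
parcel=P63: ✓ → 35
parcel=P96: ✓ → 194
parcel=P59: ✓ → 130
parcel=P98: ✓ → 196
parcel=P94: ✓ → 199
parcel=P37: ✓ → 68
parcel=P31: ✓ → 193
insured_sum = 45 + 96 + 68 + 35 + 194 + 130 + 196 + 199 + 68 + 193 = 1224
—
[economy_sum: service = 'economy' OR insured >= 1]
parcel=P85: ✗
parcel=P52: ✓ → 96
parcel=P58: ✓ → 68
parcel=P55: ✓ → 120
parcel=P63: ✓ → 35
parcel=P96: ✗
parcel=P59: ✗
parcel=P98: ✓ → 196
parcel=P94: ✗
parcel=P37: ✗
parcel=P31: ✗
economy_sum = 96 + 68 + 120 + 35 + 196 = 515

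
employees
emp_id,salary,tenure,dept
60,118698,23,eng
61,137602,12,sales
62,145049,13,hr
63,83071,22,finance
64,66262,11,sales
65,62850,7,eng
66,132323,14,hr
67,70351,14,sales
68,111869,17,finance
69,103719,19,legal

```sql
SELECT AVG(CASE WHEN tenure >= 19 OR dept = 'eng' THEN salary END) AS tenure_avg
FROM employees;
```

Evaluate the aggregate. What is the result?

emp_id=60: ✓ → 118698
emp_id=61: ✗
emp_id=62: ✗
emp_id=63: ✓ → 83071
emp_id=64: ✗
emp_id=65: ✓ → 62850
emp_id=66: ✗
emp_id=67: ✗
emp_id=68: ✗
emp_id=69: ✓ → 103719
tenure_avg = (118698 + 83071 + 62850 + 103719) / 4 = 92084.5

92084.5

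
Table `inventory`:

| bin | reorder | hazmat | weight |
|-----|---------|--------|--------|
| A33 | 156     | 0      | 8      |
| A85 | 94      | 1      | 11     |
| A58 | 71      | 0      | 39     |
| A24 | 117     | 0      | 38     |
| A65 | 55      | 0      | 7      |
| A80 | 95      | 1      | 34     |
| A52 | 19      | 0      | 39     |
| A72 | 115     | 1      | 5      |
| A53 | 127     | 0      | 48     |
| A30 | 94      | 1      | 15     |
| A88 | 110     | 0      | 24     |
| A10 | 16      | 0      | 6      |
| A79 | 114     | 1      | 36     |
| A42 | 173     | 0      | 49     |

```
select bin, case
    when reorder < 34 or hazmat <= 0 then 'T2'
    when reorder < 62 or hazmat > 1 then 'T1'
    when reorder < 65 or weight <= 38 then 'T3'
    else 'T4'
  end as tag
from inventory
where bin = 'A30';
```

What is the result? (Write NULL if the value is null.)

T3

bin = A30: reorder=94, hazmat=1, weight=15.
reorder < 34 or hazmat <= 0 → false
reorder < 62 or hazmat > 1 → false
reorder < 65 or weight <= 38 → true → T3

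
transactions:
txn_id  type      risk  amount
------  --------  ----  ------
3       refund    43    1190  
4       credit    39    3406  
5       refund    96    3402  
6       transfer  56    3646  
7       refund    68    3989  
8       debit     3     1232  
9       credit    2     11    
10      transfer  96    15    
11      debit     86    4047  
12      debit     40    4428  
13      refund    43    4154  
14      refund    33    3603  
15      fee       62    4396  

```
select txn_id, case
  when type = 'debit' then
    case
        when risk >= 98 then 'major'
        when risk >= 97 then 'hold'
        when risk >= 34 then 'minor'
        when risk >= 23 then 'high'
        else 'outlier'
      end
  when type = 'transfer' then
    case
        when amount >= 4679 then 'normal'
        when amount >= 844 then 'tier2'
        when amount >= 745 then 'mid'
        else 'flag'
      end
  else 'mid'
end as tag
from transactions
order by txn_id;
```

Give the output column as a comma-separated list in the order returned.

txn_id=3: type='refund' → outer ELSE → mid
txn_id=4: type='credit' → outer ELSE → mid
txn_id=5: type='refund' → outer ELSE → mid
txn_id=6: type='transfer' → inner[amount >= 844] → tier2
txn_id=7: type='refund' → outer ELSE → mid
txn_id=8: type='debit' → inner[ELSE] → outlier
txn_id=9: type='credit' → outer ELSE → mid
txn_id=10: type='transfer' → inner[ELSE] → flag
txn_id=11: type='debit' → inner[risk >= 34] → minor
txn_id=12: type='debit' → inner[risk >= 34] → minor
txn_id=13: type='refund' → outer ELSE → mid
txn_id=14: type='refund' → outer ELSE → mid
txn_id=15: type='fee' → outer ELSE → mid

mid, mid, mid, tier2, mid, outlier, mid, flag, minor, minor, mid, mid, mid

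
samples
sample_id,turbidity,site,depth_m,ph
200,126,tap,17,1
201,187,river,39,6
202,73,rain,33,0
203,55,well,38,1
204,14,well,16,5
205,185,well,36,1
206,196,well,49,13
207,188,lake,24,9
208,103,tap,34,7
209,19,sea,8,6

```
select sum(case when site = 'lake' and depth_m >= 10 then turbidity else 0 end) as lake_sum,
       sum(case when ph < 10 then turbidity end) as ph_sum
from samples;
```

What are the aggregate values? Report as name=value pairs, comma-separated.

lake_sum=188, ph_sum=950

[lake_sum: site = 'lake' and depth_m >= 10]
sample_id=200: ✗
sample_id=201: ✗
sample_id=202: ✗
sample_id=203: ✗
sample_id=204: ✗
sample_id=205: ✗
sample_id=206: ✗
sample_id=207: ✓ → 188
sample_id=208: ✗
sample_id=209: ✗
lake_sum = 188
—
[ph_sum: ph < 10]
sample_id=200: ✓ → 126
sample_id=201: ✓ → 187
sample_id=202: ✓ → 73
sample_id=203: ✓ → 55
sample_id=204: ✓ → 14
sample_id=205: ✓ → 185
sample_id=206: ✗
sample_id=207: ✓ → 188
sample_id=208: ✓ → 103
sample_id=209: ✓ → 19
ph_sum = 126 + 187 + 73 + 55 + 14 + 185 + 188 + 103 + 19 = 950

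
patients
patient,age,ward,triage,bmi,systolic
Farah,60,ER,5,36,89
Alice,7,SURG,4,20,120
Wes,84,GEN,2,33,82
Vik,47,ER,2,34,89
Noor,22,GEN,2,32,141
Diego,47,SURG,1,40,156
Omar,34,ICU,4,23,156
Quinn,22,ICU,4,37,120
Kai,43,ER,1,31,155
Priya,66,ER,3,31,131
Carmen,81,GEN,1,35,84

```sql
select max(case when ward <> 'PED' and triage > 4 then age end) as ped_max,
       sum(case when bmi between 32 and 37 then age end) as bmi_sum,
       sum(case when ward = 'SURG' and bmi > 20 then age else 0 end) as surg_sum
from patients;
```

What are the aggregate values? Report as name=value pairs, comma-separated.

[ped_max: ward <> 'PED' and triage > 4]
patient=Farah: ✓ → 60
patient=Alice: ✗
patient=Wes: ✗
patient=Vik: ✗
patient=Noor: ✗
patient=Diego: ✗
patient=Omar: ✗
patient=Quinn: ✗
patient=Kai: ✗
patient=Priya: ✗
patient=Carmen: ✗
ped_max = MAX(60) = 60
—
[bmi_sum: bmi between 32 and 37]
patient=Farah: ✓ → 60
patient=Alice: ✗
patient=Wes: ✓ → 84
patient=Vik: ✓ → 47
patient=Noor: ✓ → 22
patient=Diego: ✗
patient=Omar: ✗
patient=Quinn: ✓ → 22
patient=Kai: ✗
patient=Priya: ✗
patient=Carmen: ✓ → 81
bmi_sum = 60 + 84 + 47 + 22 + 22 + 81 = 316
—
[surg_sum: ward = 'SURG' and bmi > 20]
patient=Farah: ✗
patient=Alice: ✗
patient=Wes: ✗
patient=Vik: ✗
patient=Noor: ✗
patient=Diego: ✓ → 47
patient=Omar: ✗
patient=Quinn: ✗
patient=Kai: ✗
patient=Priya: ✗
patient=Carmen: ✗
surg_sum = 47

ped_max=60, bmi_sum=316, surg_sum=47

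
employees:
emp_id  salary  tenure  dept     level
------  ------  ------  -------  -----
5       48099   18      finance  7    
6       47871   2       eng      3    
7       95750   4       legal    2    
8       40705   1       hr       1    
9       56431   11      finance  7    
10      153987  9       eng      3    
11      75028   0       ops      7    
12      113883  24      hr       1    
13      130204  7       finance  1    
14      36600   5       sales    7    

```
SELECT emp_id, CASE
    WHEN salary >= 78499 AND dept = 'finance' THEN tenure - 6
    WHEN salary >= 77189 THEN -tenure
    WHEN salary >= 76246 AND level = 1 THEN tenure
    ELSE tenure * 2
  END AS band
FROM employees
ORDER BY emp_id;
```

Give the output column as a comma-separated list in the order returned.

36, 4, -4, 2, 22, -9, 0, -24, 1, 10

emp_id=5: ELSE → 36
emp_id=6: ELSE → 4
emp_id=7: salary >= 77189 → -4
emp_id=8: ELSE → 2
emp_id=9: ELSE → 22
emp_id=10: salary >= 77189 → -9
emp_id=11: ELSE → 0
emp_id=12: salary >= 77189 → -24
emp_id=13: salary >= 78499 AND dept = 'finance' → 1
emp_id=14: ELSE → 10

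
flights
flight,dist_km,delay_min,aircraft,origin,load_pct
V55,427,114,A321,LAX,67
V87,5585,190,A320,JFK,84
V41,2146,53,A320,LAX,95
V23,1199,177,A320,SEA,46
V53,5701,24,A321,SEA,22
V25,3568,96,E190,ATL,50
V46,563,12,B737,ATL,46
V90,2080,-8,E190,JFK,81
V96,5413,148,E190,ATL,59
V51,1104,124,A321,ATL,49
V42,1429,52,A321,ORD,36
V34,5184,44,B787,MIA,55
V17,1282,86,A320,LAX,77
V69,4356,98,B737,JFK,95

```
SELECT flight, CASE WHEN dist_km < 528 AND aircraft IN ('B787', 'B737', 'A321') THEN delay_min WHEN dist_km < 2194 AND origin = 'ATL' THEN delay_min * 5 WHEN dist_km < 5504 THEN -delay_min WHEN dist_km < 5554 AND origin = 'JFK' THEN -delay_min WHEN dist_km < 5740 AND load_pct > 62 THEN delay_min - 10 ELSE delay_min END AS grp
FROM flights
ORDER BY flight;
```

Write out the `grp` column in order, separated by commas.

flight=V17: dist_km < 5504 → -86
flight=V23: dist_km < 5504 → -177
flight=V25: dist_km < 5504 → -96
flight=V34: dist_km < 5504 → -44
flight=V41: dist_km < 5504 → -53
flight=V42: dist_km < 5504 → -52
flight=V46: dist_km < 2194 AND origin = 'ATL' → 60
flight=V51: dist_km < 2194 AND origin = 'ATL' → 620
flight=V53: ELSE → 24
flight=V55: dist_km < 528 AND aircraft IN ('B787', 'B737', 'A321') → 114
flight=V69: dist_km < 5504 → -98
flight=V87: dist_km < 5740 AND load_pct > 62 → 180
flight=V90: dist_km < 5504 → 8
flight=V96: dist_km < 5504 → -148

-86, -177, -96, -44, -53, -52, 60, 620, 24, 114, -98, 180, 8, -148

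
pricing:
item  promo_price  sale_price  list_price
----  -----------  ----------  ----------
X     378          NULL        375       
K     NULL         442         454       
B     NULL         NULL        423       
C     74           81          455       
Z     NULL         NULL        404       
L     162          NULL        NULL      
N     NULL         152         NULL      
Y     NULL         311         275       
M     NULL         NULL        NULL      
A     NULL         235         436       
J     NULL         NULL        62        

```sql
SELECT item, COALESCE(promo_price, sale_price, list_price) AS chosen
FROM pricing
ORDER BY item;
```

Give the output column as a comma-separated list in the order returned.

item=A: promo_price=NULL, sale_price=235 → 235
item=B: promo_price=NULL, sale_price=NULL, list_price=423 → 423
item=C: promo_price=74 → 74
item=J: promo_price=NULL, sale_price=NULL, list_price=62 → 62
item=K: promo_price=NULL, sale_price=442 → 442
item=L: promo_price=162 → 162
item=M: promo_price=NULL, sale_price=NULL, list_price=NULL (all NULL) → NULL
item=N: promo_price=NULL, sale_price=152 → 152
item=X: promo_price=378 → 378
item=Y: promo_price=NULL, sale_price=311 → 311
item=Z: promo_price=NULL, sale_price=NULL, list_price=404 → 404

235, 423, 74, 62, 442, 162, NULL, 152, 378, 311, 404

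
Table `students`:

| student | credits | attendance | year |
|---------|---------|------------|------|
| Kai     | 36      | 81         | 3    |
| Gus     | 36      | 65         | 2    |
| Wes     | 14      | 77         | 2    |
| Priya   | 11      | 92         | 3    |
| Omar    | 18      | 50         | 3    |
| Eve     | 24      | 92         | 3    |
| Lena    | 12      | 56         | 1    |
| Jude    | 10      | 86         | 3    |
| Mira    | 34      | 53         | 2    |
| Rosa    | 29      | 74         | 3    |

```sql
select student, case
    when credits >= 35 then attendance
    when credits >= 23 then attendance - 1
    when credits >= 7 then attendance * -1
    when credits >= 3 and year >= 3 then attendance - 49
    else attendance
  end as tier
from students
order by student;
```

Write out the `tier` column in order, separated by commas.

student=Eve: credits >= 23 → 91
student=Gus: credits >= 35 → 65
student=Jude: credits >= 7 → -86
student=Kai: credits >= 35 → 81
student=Lena: credits >= 7 → -56
student=Mira: credits >= 23 → 52
student=Omar: credits >= 7 → -50
student=Priya: credits >= 7 → -92
student=Rosa: credits >= 23 → 73
student=Wes: credits >= 7 → -77

91, 65, -86, 81, -56, 52, -50, -92, 73, -77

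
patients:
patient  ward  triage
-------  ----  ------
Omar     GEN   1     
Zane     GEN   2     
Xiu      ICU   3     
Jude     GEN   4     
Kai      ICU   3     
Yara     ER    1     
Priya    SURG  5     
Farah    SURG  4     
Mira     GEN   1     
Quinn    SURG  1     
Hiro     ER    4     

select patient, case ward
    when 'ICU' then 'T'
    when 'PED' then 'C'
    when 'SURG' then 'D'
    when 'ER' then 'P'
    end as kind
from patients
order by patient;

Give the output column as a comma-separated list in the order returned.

patient=Farah: ward='SURG' → D
patient=Hiro: ward='ER' → P
patient=Jude: (no match → NULL) → NULL
patient=Kai: ward='ICU' → T
patient=Mira: (no match → NULL) → NULL
patient=Omar: (no match → NULL) → NULL
patient=Priya: ward='SURG' → D
patient=Quinn: ward='SURG' → D
patient=Xiu: ward='ICU' → T
patient=Yara: ward='ER' → P
patient=Zane: (no match → NULL) → NULL

D, P, NULL, T, NULL, NULL, D, D, T, P, NULL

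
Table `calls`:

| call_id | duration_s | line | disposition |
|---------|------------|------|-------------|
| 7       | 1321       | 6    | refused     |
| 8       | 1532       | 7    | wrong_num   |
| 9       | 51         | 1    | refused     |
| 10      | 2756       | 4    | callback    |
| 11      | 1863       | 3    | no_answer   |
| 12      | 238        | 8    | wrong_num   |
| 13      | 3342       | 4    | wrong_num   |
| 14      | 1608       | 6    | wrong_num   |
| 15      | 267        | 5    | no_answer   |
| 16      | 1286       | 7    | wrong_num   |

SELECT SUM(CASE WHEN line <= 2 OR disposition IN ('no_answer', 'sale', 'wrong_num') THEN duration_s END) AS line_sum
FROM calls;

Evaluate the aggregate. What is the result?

10187

call_id=7: ✗
call_id=8: ✓ → 1532
call_id=9: ✓ → 51
call_id=10: ✗
call_id=11: ✓ → 1863
call_id=12: ✓ → 238
call_id=13: ✓ → 3342
call_id=14: ✓ → 1608
call_id=15: ✓ → 267
call_id=16: ✓ → 1286
line_sum = 1532 + 51 + 1863 + 238 + 3342 + 1608 + 267 + 1286 = 10187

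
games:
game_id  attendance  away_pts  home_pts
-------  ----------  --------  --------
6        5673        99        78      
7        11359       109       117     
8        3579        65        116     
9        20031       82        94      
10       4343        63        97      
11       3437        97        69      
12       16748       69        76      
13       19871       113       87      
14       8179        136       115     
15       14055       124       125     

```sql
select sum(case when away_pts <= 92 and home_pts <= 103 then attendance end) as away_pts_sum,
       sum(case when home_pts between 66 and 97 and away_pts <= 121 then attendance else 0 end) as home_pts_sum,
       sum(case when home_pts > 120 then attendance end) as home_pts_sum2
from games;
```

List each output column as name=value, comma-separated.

[away_pts_sum: away_pts <= 92 and home_pts <= 103]
game_id=6: ✗
game_id=7: ✗
game_id=8: ✗
game_id=9: ✓ → 20031
game_id=10: ✓ → 4343
game_id=11: ✗
game_id=12: ✓ → 16748
game_id=13: ✗
game_id=14: ✗
game_id=15: ✗
away_pts_sum = 20031 + 4343 + 16748 = 41122
—
[home_pts_sum: home_pts between 66 and 97 and away_pts <= 121]
game_id=6: ✓ → 5673
game_id=7: ✗
game_id=8: ✗
game_id=9: ✓ → 20031
game_id=10: ✓ → 4343
game_id=11: ✓ → 3437
game_id=12: ✓ → 16748
game_id=13: ✓ → 19871
game_id=14: ✗
game_id=15: ✗
home_pts_sum = 5673 + 20031 + 4343 + 3437 + 16748 + 19871 = 70103
—
[home_pts_sum2: home_pts > 120]
game_id=6: ✗
game_id=7: ✗
game_id=8: ✗
game_id=9: ✗
game_id=10: ✗
game_id=11: ✗
game_id=12: ✗
game_id=13: ✗
game_id=14: ✗
game_id=15: ✓ → 14055
home_pts_sum2 = 14055

away_pts_sum=41122, home_pts_sum=70103, home_pts_sum2=14055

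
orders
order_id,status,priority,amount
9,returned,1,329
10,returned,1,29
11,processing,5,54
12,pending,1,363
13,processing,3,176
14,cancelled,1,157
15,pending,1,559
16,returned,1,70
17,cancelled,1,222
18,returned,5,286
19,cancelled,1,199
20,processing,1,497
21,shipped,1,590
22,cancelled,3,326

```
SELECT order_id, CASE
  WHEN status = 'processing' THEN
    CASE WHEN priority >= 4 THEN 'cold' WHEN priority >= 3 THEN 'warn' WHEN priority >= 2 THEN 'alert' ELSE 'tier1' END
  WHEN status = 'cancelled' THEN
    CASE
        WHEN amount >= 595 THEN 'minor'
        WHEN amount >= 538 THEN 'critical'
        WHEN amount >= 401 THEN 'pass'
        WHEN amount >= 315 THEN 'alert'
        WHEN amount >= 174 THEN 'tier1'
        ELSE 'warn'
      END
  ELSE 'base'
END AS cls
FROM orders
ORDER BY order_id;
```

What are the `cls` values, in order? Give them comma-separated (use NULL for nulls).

order_id=9: status='returned' → outer ELSE → base
order_id=10: status='returned' → outer ELSE → base
order_id=11: status='processing' → inner[priority >= 4] → cold
order_id=12: status='pending' → outer ELSE → base
order_id=13: status='processing' → inner[priority >= 3] → warn
order_id=14: status='cancelled' → inner[ELSE] → warn
order_id=15: status='pending' → outer ELSE → base
order_id=16: status='returned' → outer ELSE → base
order_id=17: status='cancelled' → inner[amount >= 174] → tier1
order_id=18: status='returned' → outer ELSE → base
order_id=19: status='cancelled' → inner[amount >= 174] → tier1
order_id=20: status='processing' → inner[ELSE] → tier1
order_id=21: status='shipped' → outer ELSE → base
order_id=22: status='cancelled' → inner[amount >= 315] → alert

base, base, cold, base, warn, warn, base, base, tier1, base, tier1, tier1, base, alert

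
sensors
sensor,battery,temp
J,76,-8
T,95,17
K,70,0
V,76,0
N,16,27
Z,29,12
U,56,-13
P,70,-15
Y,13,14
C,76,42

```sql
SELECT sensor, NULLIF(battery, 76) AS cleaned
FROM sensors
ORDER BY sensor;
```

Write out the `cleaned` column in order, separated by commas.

NULL, NULL, 70, 16, 70, 95, 56, NULL, 13, 29

sensor=C: battery=76 vs 76: equal → NULL
sensor=J: battery=76 vs 76: equal → NULL
sensor=K: battery=70 vs 76: differ → 70
sensor=N: battery=16 vs 76: differ → 16
sensor=P: battery=70 vs 76: differ → 70
sensor=T: battery=95 vs 76: differ → 95
sensor=U: battery=56 vs 76: differ → 56
sensor=V: battery=76 vs 76: equal → NULL
sensor=Y: battery=13 vs 76: differ → 13
sensor=Z: battery=29 vs 76: differ → 29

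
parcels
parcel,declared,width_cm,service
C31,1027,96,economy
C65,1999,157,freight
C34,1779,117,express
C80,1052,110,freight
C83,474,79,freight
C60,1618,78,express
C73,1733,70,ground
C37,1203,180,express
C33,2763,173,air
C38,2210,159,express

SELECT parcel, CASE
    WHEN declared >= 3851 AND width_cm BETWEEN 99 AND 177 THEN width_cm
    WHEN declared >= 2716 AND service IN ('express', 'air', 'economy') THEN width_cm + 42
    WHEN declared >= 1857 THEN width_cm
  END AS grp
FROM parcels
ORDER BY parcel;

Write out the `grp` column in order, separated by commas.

NULL, 215, NULL, NULL, 159, NULL, 157, NULL, NULL, NULL

parcel=C31: (no match → NULL) → NULL
parcel=C33: declared >= 2716 AND service IN ('express', 'air', 'economy') → 215
parcel=C34: (no match → NULL) → NULL
parcel=C37: (no match → NULL) → NULL
parcel=C38: declared >= 1857 → 159
parcel=C60: (no match → NULL) → NULL
parcel=C65: declared >= 1857 → 157
parcel=C73: (no match → NULL) → NULL
parcel=C80: (no match → NULL) → NULL
parcel=C83: (no match → NULL) → NULL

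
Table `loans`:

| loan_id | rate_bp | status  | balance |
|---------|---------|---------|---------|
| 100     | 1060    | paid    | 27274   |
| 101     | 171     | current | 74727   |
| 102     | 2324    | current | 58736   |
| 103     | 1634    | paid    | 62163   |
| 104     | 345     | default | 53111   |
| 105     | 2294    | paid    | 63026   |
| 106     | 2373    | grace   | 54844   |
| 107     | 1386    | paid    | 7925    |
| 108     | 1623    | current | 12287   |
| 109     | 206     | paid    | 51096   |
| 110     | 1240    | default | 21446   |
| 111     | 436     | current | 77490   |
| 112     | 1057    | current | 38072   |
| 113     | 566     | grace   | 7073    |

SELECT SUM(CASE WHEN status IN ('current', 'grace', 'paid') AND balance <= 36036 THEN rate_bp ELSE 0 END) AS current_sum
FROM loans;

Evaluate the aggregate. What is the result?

loan_id=100: ✓ → 1060
loan_id=101: ✗
loan_id=102: ✗
loan_id=103: ✗
loan_id=104: ✗
loan_id=105: ✗
loan_id=106: ✗
loan_id=107: ✓ → 1386
loan_id=108: ✓ → 1623
loan_id=109: ✗
loan_id=110: ✗
loan_id=111: ✗
loan_id=112: ✗
loan_id=113: ✓ → 566
current_sum = 1060 + 1386 + 1623 + 566 = 4635

4635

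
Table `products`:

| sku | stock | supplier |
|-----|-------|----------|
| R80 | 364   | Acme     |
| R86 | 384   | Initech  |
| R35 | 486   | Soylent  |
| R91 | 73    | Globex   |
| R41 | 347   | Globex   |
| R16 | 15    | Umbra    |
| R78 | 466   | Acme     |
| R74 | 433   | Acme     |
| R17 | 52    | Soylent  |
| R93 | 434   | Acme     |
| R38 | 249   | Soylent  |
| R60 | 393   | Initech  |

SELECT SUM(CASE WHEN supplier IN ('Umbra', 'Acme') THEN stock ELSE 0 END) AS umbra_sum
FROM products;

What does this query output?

sku=R80: ✓ → 364
sku=R86: ✗
sku=R35: ✗
sku=R91: ✗
sku=R41: ✗
sku=R16: ✓ → 15
sku=R78: ✓ → 466
sku=R74: ✓ → 433
sku=R17: ✗
sku=R93: ✓ → 434
sku=R38: ✗
sku=R60: ✗
umbra_sum = 364 + 15 + 466 + 433 + 434 = 1712

1712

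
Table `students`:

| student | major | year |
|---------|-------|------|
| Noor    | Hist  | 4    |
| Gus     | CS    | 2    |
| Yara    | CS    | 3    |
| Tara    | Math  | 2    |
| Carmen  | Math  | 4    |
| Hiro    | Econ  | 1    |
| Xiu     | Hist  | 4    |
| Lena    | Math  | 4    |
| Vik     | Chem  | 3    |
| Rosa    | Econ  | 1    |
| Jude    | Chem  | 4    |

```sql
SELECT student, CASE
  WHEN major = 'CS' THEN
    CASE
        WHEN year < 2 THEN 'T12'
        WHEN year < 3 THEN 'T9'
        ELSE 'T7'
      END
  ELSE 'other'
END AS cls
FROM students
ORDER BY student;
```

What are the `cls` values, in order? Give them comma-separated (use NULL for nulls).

other, T9, other, other, other, other, other, other, other, other, T7

student=Carmen: major='Math' → outer ELSE → other
student=Gus: major='CS' → inner[year < 3] → T9
student=Hiro: major='Econ' → outer ELSE → other
student=Jude: major='Chem' → outer ELSE → other
student=Lena: major='Math' → outer ELSE → other
student=Noor: major='Hist' → outer ELSE → other
student=Rosa: major='Econ' → outer ELSE → other
student=Tara: major='Math' → outer ELSE → other
student=Vik: major='Chem' → outer ELSE → other
student=Xiu: major='Hist' → outer ELSE → other
student=Yara: major='CS' → inner[ELSE] → T7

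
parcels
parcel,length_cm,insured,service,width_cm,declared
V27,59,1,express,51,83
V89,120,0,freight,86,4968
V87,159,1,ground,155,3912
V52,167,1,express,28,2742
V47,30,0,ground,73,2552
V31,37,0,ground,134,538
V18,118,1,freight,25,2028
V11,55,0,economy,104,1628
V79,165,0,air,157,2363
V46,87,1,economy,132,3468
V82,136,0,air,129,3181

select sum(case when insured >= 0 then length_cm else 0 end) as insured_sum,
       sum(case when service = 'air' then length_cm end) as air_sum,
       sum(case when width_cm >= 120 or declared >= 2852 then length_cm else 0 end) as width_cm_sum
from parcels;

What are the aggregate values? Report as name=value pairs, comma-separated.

insured_sum=1133, air_sum=301, width_cm_sum=704

[insured_sum: insured >= 0]
parcel=V27: ✓ → 59
parcel=V89: ✓ → 120
parcel=V87: ✓ → 159
parcel=V52: ✓ → 167
parcel=V47: ✓ → 30
parcel=V31: ✓ → 37
parcel=V18: ✓ → 118
parcel=V11: ✓ → 55
parcel=V79: ✓ → 165
parcel=V46: ✓ → 87
parcel=V82: ✓ → 136
insured_sum = 59 + 120 + 159 + 167 + 30 + 37 + 118 + 55 + 165 + 87 + 136 = 1133
—
[air_sum: service = 'air']
parcel=V27: ✗
parcel=V89: ✗
parcel=V87: ✗
parcel=V52: ✗
parcel=V47: ✗
parcel=V31: ✗
parcel=V18: ✗
parcel=V11: ✗
parcel=V79: ✓ → 165
parcel=V46: ✗
parcel=V82: ✓ → 136
air_sum = 165 + 136 = 301
—
[width_cm_sum: width_cm >= 120 or declared >= 2852]
parcel=V27: ✗
parcel=V89: ✓ → 120
parcel=V87: ✓ → 159
parcel=V52: ✗
parcel=V47: ✗
parcel=V31: ✓ → 37
parcel=V18: ✗
parcel=V11: ✗
parcel=V79: ✓ → 165
parcel=V46: ✓ → 87
parcel=V82: ✓ → 136
width_cm_sum = 120 + 159 + 37 + 165 + 87 + 136 = 704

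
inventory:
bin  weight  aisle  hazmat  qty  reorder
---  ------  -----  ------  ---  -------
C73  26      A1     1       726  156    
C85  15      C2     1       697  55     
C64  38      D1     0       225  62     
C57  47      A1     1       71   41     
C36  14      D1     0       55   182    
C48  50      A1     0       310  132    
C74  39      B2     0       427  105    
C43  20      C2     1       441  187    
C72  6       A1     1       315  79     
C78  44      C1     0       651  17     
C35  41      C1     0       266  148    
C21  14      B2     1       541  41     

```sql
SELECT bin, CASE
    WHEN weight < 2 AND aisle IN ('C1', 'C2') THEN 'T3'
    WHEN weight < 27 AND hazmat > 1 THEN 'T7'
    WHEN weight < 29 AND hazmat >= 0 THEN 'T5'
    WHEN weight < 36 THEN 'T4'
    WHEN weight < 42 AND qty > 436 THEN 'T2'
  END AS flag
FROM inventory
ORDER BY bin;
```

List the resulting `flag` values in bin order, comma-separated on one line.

bin=C21: weight < 29 AND hazmat >= 0 → T5
bin=C35: (no match → NULL) → NULL
bin=C36: weight < 29 AND hazmat >= 0 → T5
bin=C43: weight < 29 AND hazmat >= 0 → T5
bin=C48: (no match → NULL) → NULL
bin=C57: (no match → NULL) → NULL
bin=C64: (no match → NULL) → NULL
bin=C72: weight < 29 AND hazmat >= 0 → T5
bin=C73: weight < 29 AND hazmat >= 0 → T5
bin=C74: (no match → NULL) → NULL
bin=C78: (no match → NULL) → NULL
bin=C85: weight < 29 AND hazmat >= 0 → T5

T5, NULL, T5, T5, NULL, NULL, NULL, T5, T5, NULL, NULL, T5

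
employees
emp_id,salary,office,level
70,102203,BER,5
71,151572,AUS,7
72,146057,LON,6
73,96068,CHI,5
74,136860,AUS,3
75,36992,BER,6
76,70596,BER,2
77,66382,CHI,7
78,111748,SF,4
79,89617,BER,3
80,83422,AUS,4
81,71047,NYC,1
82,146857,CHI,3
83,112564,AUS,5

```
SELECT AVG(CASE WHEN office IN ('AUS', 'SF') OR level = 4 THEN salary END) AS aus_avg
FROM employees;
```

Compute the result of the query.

119233.2

emp_id=70: ✗
emp_id=71: ✓ → 151572
emp_id=72: ✗
emp_id=73: ✗
emp_id=74: ✓ → 136860
emp_id=75: ✗
emp_id=76: ✗
emp_id=77: ✗
emp_id=78: ✓ → 111748
emp_id=79: ✗
emp_id=80: ✓ → 83422
emp_id=81: ✗
emp_id=82: ✗
emp_id=83: ✓ → 112564
aus_avg = (151572 + 136860 + 111748 + 83422 + 112564) / 5 = 119233.2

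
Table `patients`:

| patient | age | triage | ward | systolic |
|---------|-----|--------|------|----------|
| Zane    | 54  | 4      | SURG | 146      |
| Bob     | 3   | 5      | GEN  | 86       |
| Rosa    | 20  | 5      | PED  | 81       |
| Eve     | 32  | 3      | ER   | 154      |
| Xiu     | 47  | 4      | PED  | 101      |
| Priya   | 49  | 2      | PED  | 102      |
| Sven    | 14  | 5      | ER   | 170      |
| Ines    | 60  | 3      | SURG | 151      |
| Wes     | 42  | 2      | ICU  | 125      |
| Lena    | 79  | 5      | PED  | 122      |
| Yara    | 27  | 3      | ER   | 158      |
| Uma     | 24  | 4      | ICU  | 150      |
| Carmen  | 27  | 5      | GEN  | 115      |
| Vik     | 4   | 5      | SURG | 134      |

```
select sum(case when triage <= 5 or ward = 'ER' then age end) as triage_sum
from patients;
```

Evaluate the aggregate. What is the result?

482

patient=Zane: ✓ → 54
patient=Bob: ✓ → 3
patient=Rosa: ✓ → 20
patient=Eve: ✓ → 32
patient=Xiu: ✓ → 47
patient=Priya: ✓ → 49
patient=Sven: ✓ → 14
patient=Ines: ✓ → 60
patient=Wes: ✓ → 42
patient=Lena: ✓ → 79
patient=Yara: ✓ → 27
patient=Uma: ✓ → 24
patient=Carmen: ✓ → 27
patient=Vik: ✓ → 4
triage_sum = 54 + 3 + 20 + 32 + 47 + 49 + 14 + 60 + 42 + 79 + 27 + 24 + 27 + 4 = 482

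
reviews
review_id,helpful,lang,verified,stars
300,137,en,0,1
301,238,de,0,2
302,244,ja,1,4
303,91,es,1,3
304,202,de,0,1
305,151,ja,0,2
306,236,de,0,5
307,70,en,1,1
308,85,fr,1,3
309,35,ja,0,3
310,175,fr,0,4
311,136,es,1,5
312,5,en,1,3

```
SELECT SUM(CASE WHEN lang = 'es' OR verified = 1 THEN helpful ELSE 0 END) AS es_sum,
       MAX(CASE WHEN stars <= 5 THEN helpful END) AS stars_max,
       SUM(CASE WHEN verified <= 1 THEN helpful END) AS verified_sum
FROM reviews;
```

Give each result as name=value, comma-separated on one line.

es_sum=631, stars_max=244, verified_sum=1805

[es_sum: lang = 'es' OR verified = 1]
review_id=300: ✗
review_id=301: ✗
review_id=302: ✓ → 244
review_id=303: ✓ → 91
review_id=304: ✗
review_id=305: ✗
review_id=306: ✗
review_id=307: ✓ → 70
review_id=308: ✓ → 85
review_id=309: ✗
review_id=310: ✗
review_id=311: ✓ → 136
review_id=312: ✓ → 5
es_sum = 244 + 91 + 70 + 85 + 136 + 5 = 631
—
[stars_max: stars <= 5]
review_id=300: ✓ → 137
review_id=301: ✓ → 238
review_id=302: ✓ → 244
review_id=303: ✓ → 91
review_id=304: ✓ → 202
review_id=305: ✓ → 151
review_id=306: ✓ → 236
review_id=307: ✓ → 70
review_id=308: ✓ → 85
review_id=309: ✓ → 35
review_id=310: ✓ → 175
review_id=311: ✓ → 136
review_id=312: ✓ → 5
stars_max = MAX(137, 238, 244, 91, 202, 151, 236, 70, 85, 35, 175, 136, 5) = 244
—
[verified_sum: verified <= 1]
review_id=300: ✓ → 137
review_id=301: ✓ → 238
review_id=302: ✓ → 244
review_id=303: ✓ → 91
review_id=304: ✓ → 202
review_id=305: ✓ → 151
review_id=306: ✓ → 236
review_id=307: ✓ → 70
review_id=308: ✓ → 85
review_id=309: ✓ → 35
review_id=310: ✓ → 175
review_id=311: ✓ → 136
review_id=312: ✓ → 5
verified_sum = 137 + 238 + 244 + 91 + 202 + 151 + 236 + 70 + 85 + 35 + 175 + 136 + 5 = 1805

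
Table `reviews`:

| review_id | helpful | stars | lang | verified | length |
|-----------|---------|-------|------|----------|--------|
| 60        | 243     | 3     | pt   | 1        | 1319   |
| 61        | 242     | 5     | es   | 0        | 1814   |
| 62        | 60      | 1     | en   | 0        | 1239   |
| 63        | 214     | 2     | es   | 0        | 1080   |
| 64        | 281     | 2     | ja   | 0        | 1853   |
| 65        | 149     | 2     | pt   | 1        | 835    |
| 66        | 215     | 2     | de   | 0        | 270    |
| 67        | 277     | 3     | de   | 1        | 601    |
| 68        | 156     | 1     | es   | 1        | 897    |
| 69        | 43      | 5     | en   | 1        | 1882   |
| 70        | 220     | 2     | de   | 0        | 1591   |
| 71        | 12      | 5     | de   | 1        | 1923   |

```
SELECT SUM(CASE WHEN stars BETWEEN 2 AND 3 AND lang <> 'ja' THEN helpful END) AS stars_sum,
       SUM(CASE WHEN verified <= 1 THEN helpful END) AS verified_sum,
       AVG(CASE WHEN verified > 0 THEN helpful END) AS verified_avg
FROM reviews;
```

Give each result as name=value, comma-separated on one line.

[stars_sum: stars BETWEEN 2 AND 3 AND lang <> 'ja']
review_id=60: ✓ → 243
review_id=61: ✗
review_id=62: ✗
review_id=63: ✓ → 214
review_id=64: ✗
review_id=65: ✓ → 149
review_id=66: ✓ → 215
review_id=67: ✓ → 277
review_id=68: ✗
review_id=69: ✗
review_id=70: ✓ → 220
review_id=71: ✗
stars_sum = 243 + 214 + 149 + 215 + 277 + 220 = 1318
—
[verified_sum: verified <= 1]
review_id=60: ✓ → 243
review_id=61: ✓ → 242
review_id=62: ✓ → 60
review_id=63: ✓ → 214
review_id=64: ✓ → 281
review_id=65: ✓ → 149
review_id=66: ✓ → 215
review_id=67: ✓ → 277
review_id=68: ✓ → 156
review_id=69: ✓ → 43
review_id=70: ✓ → 220
review_id=71: ✓ → 12
verified_sum = 243 + 242 + 60 + 214 + 281 + 149 + 215 + 277 + 156 + 43 + 220 + 12 = 2112
—
[verified_avg: verified > 0]
review_id=60: ✓ → 243
review_id=61: ✗
review_id=62: ✗
review_id=63: ✗
review_id=64: ✗
review_id=65: ✓ → 149
review_id=66: ✗
review_id=67: ✓ → 277
review_id=68: ✓ → 156
review_id=69: ✓ → 43
review_id=70: ✗
review_id=71: ✓ → 12
verified_avg = (243 + 149 + 277 + 156 + 43 + 12) / 6 = 146.6666666667

stars_sum=1318, verified_sum=2112, verified_avg=146.6666666667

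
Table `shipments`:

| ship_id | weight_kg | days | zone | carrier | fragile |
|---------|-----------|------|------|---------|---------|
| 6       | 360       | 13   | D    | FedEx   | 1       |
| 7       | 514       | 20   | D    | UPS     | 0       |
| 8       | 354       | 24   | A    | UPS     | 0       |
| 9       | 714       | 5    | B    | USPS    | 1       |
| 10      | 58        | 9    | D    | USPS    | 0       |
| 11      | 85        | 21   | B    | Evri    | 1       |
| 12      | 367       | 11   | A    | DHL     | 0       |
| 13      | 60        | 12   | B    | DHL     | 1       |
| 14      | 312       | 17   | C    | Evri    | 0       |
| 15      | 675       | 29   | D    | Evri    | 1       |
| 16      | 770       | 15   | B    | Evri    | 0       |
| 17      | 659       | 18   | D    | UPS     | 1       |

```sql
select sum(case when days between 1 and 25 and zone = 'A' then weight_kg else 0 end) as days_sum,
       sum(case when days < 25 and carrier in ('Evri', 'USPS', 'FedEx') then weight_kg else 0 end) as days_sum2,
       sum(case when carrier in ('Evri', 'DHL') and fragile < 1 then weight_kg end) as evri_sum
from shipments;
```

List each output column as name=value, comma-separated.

days_sum=721, days_sum2=2299, evri_sum=1449

[days_sum: days between 1 and 25 and zone = 'A']
ship_id=6: ✗
ship_id=7: ✗
ship_id=8: ✓ → 354
ship_id=9: ✗
ship_id=10: ✗
ship_id=11: ✗
ship_id=12: ✓ → 367
ship_id=13: ✗
ship_id=14: ✗
ship_id=15: ✗
ship_id=16: ✗
ship_id=17: ✗
days_sum = 354 + 367 = 721
—
[days_sum2: days < 25 and carrier in ('Evri', 'USPS', 'FedEx')]
ship_id=6: ✓ → 360
ship_id=7: ✗
ship_id=8: ✗
ship_id=9: ✓ → 714
ship_id=10: ✓ → 58
ship_id=11: ✓ → 85
ship_id=12: ✗
ship_id=13: ✗
ship_id=14: ✓ → 312
ship_id=15: ✗
ship_id=16: ✓ → 770
ship_id=17: ✗
days_sum2 = 360 + 714 + 58 + 85 + 312 + 770 = 2299
—
[evri_sum: carrier in ('Evri', 'DHL') and fragile < 1]
ship_id=6: ✗
ship_id=7: ✗
ship_id=8: ✗
ship_id=9: ✗
ship_id=10: ✗
ship_id=11: ✗
ship_id=12: ✓ → 367
ship_id=13: ✗
ship_id=14: ✓ → 312
ship_id=15: ✗
ship_id=16: ✓ → 770
ship_id=17: ✗
evri_sum = 367 + 312 + 770 = 1449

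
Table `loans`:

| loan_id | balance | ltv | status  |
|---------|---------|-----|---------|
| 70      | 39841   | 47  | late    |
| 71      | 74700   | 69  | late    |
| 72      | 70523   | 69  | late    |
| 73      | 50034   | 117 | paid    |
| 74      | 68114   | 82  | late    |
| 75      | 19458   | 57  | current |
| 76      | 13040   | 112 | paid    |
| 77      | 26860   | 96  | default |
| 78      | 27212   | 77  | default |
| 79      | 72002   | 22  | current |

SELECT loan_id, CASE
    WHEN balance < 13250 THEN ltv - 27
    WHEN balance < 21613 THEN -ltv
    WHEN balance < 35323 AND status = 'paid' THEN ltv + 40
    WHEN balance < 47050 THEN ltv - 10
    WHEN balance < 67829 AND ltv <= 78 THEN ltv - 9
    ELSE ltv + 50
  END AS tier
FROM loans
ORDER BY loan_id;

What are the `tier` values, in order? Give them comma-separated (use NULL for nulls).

loan_id=70: balance < 47050 → 37
loan_id=71: ELSE → 119
loan_id=72: ELSE → 119
loan_id=73: ELSE → 167
loan_id=74: ELSE → 132
loan_id=75: balance < 21613 → -57
loan_id=76: balance < 13250 → 85
loan_id=77: balance < 47050 → 86
loan_id=78: balance < 47050 → 67
loan_id=79: ELSE → 72

37, 119, 119, 167, 132, -57, 85, 86, 67, 72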